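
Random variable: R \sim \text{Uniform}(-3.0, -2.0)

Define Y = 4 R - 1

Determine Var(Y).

For Y = aR + b: Var(Y) = a² * Var(R)
Var(R) = (-2 + 3)^2/12 = 0.083333333
Var(Y) = 4² * 0.083333333 = 16 * 0.083333333 = 1.3333333

1.3333333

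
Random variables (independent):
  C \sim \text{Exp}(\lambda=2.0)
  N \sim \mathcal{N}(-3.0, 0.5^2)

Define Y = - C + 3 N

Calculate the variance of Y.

For independent RVs: Var(aX + bY) = a²Var(X) + b²Var(Y)
Var(C) = 0.25
Var(N) = 0.25
Var(Y) = (-1)²*0.25 + 3²*0.25
= 1*0.25 + 9*0.25 = 2.5

2.5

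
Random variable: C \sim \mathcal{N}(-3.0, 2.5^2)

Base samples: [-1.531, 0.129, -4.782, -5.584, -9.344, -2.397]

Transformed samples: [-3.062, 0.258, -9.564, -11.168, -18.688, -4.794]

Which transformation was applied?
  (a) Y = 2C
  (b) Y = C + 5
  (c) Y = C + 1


Checking option (a) Y = 2C:
  C = -1.531 -> Y = -3.062 ✓
  C = 0.129 -> Y = 0.258 ✓
  C = -4.782 -> Y = -9.564 ✓
All samples match this transformation.

(a) 2C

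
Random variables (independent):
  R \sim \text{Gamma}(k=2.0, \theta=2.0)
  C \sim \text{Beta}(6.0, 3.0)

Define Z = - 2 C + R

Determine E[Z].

E[Z] = 1*E[R] - 2*E[C]
E[R] = 4
E[C] = 0.66666667
E[Z] = 1*4 - 2*0.66666667 = 2.6666667

2.6666667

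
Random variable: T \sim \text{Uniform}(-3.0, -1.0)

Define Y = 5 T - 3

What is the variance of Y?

For Y = aT + b: Var(Y) = a² * Var(T)
Var(T) = (-1 + 3)^2/12 = 0.33333333
Var(Y) = 5² * 0.33333333 = 25 * 0.33333333 = 8.3333333

8.3333333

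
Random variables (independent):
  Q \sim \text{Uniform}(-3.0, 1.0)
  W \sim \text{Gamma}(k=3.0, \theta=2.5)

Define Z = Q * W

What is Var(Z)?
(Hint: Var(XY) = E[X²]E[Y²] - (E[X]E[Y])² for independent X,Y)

Var(XY) = E[X²]E[Y²] - (E[X]E[Y])²
E[Q] = -1, Var(Q) = 1.3333333
E[W] = 7.5, Var(W) = 18.75
E[Q²] = 1.3333333 + (-1)² = 2.3333333
E[W²] = 18.75 + 7.5² = 75
Var(Z) = 2.3333333*75 - (-1*7.5)²
= 175 - 56.25 = 118.75

118.75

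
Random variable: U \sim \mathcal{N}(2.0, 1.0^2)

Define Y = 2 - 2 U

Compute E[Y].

For Y = -2U + 2:
E[Y] = -2 * E[U] + 2
E[U] = 2.0 = 2
E[Y] = -2 * 2 + 2 = -2

-2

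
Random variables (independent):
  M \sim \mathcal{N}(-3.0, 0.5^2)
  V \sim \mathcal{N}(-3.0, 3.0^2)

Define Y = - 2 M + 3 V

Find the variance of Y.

For independent RVs: Var(aX + bY) = a²Var(X) + b²Var(Y)
Var(M) = 0.25
Var(V) = 9
Var(Y) = (-2)²*0.25 + 3²*9
= 4*0.25 + 9*9 = 82

82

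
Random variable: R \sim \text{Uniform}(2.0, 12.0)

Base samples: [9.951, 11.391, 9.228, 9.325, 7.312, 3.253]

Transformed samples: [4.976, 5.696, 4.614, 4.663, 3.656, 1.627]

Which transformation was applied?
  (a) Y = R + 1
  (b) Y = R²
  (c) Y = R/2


Checking option (c) Y = R/2:
  R = 9.951 -> Y = 4.976 ✓
  R = 11.391 -> Y = 5.696 ✓
  R = 9.228 -> Y = 4.614 ✓
All samples match this transformation.

(c) R/2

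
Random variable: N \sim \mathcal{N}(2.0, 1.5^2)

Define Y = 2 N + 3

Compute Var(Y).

For Y = aN + b: Var(Y) = a² * Var(N)
Var(N) = 1.5^2 = 2.25
Var(Y) = 2² * 2.25 = 4 * 2.25 = 9

9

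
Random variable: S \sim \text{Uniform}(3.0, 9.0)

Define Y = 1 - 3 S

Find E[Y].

For Y = -3S + 1:
E[Y] = -3 * E[S] + 1
E[S] = (3 + 9)/2 = 6
E[Y] = -3 * 6 + 1 = -17

-17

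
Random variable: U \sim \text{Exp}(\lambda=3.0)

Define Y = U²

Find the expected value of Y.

E[U²] = Var(U) + (E[U])² = 0.11111111 + 0.11111111 = 0.22222222

0.22222222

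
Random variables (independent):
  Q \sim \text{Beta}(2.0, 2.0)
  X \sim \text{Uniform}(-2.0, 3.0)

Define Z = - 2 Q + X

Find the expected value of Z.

E[Z] = -2*E[Q] + 1*E[X]
E[Q] = 0.5
E[X] = 0.5
E[Z] = -2*0.5 + 1*0.5 = -0.5

-0.5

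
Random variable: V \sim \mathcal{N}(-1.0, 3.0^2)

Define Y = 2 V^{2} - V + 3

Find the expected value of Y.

E[Y] = 2*E[V²] - 1*E[V] + 3
E[V] = -1
E[V²] = Var(V) + (E[V])² = 9 + 1 = 10
E[Y] = 2*10 - 1*(-1) + 3 = 24

24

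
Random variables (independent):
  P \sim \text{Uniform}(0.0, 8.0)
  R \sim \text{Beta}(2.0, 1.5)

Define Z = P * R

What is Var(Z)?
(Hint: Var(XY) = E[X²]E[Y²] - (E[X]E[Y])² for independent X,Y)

Var(XY) = E[X²]E[Y²] - (E[X]E[Y])²
E[P] = 4, Var(P) = 5.3333333
E[R] = 0.57142857, Var(R) = 0.054421769
E[P²] = 5.3333333 + 4² = 21.333333
E[R²] = 0.054421769 + 0.57142857² = 0.38095238
Var(Z) = 21.333333*0.38095238 - (4*0.57142857)²
= 8.1269841 - 5.2244898 = 2.9024943

2.9024943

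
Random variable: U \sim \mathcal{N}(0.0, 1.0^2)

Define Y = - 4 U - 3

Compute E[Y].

For Y = -4U - 3:
E[Y] = -4 * E[U] - 3
E[U] = 0.0 = 0
E[Y] = -4 * 0 - 3 = -3

-3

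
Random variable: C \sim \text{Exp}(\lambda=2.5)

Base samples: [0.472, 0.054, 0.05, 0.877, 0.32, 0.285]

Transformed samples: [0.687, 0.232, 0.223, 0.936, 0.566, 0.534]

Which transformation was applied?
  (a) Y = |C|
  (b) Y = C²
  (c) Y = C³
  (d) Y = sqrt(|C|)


Checking option (d) Y = sqrt(|C|):
  C = 0.472 -> Y = 0.687 ✓
  C = 0.054 -> Y = 0.232 ✓
  C = 0.05 -> Y = 0.223 ✓
All samples match this transformation.

(d) sqrt(|C|)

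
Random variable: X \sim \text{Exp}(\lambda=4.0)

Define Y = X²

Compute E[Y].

E[X²] = Var(X) + (E[X])² = 0.0625 + 0.0625 = 0.125

0.125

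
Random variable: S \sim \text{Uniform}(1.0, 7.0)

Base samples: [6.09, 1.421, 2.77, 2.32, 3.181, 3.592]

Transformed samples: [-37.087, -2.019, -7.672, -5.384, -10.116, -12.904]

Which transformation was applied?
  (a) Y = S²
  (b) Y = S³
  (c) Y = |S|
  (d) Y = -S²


Checking option (d) Y = -S²:
  S = 6.09 -> Y = -37.087 ✓
  S = 1.421 -> Y = -2.019 ✓
  S = 2.77 -> Y = -7.672 ✓
All samples match this transformation.

(d) -S²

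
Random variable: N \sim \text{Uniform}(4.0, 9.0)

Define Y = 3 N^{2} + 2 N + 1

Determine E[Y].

E[Y] = 3*E[N²] + 2*E[N] + 1
E[N] = 6.5
E[N²] = Var(N) + (E[N])² = 2.0833333 + 42.25 = 44.333333
E[Y] = 3*44.333333 + 2*6.5 + 1 = 147

147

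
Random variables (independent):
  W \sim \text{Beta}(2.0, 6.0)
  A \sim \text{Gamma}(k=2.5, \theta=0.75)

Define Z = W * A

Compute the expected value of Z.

For independent RVs: E[XY] = E[X]*E[Y]
E[W] = 0.25
E[A] = 1.875
E[Z] = 0.25 * 1.875 = 0.46875

0.46875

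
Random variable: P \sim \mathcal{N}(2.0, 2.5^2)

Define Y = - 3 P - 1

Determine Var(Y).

For Y = aP + b: Var(Y) = a² * Var(P)
Var(P) = 2.5^2 = 6.25
Var(Y) = (-3)² * 6.25 = 9 * 6.25 = 56.25

56.25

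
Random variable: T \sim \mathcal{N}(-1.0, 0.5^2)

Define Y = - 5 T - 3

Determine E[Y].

For Y = -5T - 3:
E[Y] = -5 * E[T] - 3
E[T] = -1.0 = -1
E[Y] = -5 * (-1) - 3 = 2

2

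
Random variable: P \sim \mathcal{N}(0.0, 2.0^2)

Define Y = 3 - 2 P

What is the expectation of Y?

For Y = -2P + 3:
E[Y] = -2 * E[P] + 3
E[P] = 0.0 = 0
E[Y] = -2 * 0 + 3 = 3

3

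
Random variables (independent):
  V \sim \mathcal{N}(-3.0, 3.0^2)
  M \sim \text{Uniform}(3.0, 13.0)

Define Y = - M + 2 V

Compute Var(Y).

For independent RVs: Var(aX + bY) = a²Var(X) + b²Var(Y)
Var(V) = 9
Var(M) = 8.3333333
Var(Y) = 2²*9 + (-1)²*8.3333333
= 4*9 + 1*8.3333333 = 44.333333

44.333333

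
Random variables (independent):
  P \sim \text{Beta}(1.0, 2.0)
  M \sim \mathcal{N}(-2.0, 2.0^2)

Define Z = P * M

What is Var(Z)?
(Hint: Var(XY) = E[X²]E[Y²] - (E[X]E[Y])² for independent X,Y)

Var(XY) = E[X²]E[Y²] - (E[X]E[Y])²
E[P] = 0.33333333, Var(P) = 0.055555556
E[M] = -2, Var(M) = 4
E[P²] = 0.055555556 + 0.33333333² = 0.16666667
E[M²] = 4 + (-2)² = 8
Var(Z) = 0.16666667*8 - (0.33333333*(-2))²
= 1.3333333 - 0.44444444 = 0.88888889

0.88888889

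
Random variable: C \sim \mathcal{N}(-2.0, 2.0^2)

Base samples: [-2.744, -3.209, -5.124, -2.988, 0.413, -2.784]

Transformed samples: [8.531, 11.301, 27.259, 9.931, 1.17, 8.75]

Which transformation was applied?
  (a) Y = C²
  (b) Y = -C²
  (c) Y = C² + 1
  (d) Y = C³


Checking option (c) Y = C² + 1:
  C = -2.744 -> Y = 8.531 ✓
  C = -3.209 -> Y = 11.301 ✓
  C = -5.124 -> Y = 27.259 ✓
All samples match this transformation.

(c) C² + 1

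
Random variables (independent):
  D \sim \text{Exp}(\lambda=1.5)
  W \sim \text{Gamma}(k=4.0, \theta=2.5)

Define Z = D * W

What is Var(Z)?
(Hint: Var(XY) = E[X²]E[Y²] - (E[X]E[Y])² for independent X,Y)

Var(XY) = E[X²]E[Y²] - (E[X]E[Y])²
E[D] = 0.66666667, Var(D) = 0.44444444
E[W] = 10, Var(W) = 25
E[D²] = 0.44444444 + 0.66666667² = 0.88888889
E[W²] = 25 + 10² = 125
Var(Z) = 0.88888889*125 - (0.66666667*10)²
= 111.11111 - 44.444444 = 66.666667

66.666667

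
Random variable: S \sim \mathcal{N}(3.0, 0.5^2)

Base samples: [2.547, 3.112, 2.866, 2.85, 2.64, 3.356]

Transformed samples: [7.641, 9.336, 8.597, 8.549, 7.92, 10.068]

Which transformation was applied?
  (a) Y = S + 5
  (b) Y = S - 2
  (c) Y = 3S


Checking option (c) Y = 3S:
  S = 2.547 -> Y = 7.641 ✓
  S = 3.112 -> Y = 9.336 ✓
  S = 2.866 -> Y = 8.597 ✓
All samples match this transformation.

(c) 3S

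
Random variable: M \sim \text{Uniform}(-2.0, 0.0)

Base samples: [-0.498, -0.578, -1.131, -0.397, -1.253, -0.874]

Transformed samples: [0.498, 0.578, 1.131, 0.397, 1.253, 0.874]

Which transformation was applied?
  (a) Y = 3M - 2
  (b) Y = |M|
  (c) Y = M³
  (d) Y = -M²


Checking option (b) Y = |M|:
  M = -0.498 -> Y = 0.498 ✓
  M = -0.578 -> Y = 0.578 ✓
  M = -1.131 -> Y = 1.131 ✓
All samples match this transformation.

(b) |M|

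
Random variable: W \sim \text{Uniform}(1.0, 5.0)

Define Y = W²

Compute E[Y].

E[W²] = Var(W) + (E[W])² = 1.3333333 + 9 = 10.333333

10.333333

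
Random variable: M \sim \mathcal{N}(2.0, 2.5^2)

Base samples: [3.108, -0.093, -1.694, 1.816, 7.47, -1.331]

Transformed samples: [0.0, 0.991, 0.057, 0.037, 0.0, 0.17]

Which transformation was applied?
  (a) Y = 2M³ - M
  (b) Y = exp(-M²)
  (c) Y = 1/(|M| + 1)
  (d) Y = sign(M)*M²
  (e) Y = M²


Checking option (b) Y = exp(-M²):
  M = 3.108 -> Y = 0.0 ✓
  M = -0.093 -> Y = 0.991 ✓
  M = -1.694 -> Y = 0.057 ✓
All samples match this transformation.

(b) exp(-M²)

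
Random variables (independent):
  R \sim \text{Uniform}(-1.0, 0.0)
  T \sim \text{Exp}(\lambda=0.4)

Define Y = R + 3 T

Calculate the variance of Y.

For independent RVs: Var(aX + bY) = a²Var(X) + b²Var(Y)
Var(R) = 0.083333333
Var(T) = 6.25
Var(Y) = 1²*0.083333333 + 3²*6.25
= 1*0.083333333 + 9*6.25 = 56.333333

56.333333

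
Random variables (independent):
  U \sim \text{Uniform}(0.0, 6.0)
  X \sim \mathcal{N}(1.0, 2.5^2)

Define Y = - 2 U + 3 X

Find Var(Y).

For independent RVs: Var(aX + bY) = a²Var(X) + b²Var(Y)
Var(U) = 3
Var(X) = 6.25
Var(Y) = (-2)²*3 + 3²*6.25
= 4*3 + 9*6.25 = 68.25

68.25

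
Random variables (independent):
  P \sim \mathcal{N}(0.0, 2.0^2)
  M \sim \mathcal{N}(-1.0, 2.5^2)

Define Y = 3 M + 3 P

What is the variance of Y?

For independent RVs: Var(aX + bY) = a²Var(X) + b²Var(Y)
Var(P) = 4
Var(M) = 6.25
Var(Y) = 3²*4 + 3²*6.25
= 9*4 + 9*6.25 = 92.25

92.25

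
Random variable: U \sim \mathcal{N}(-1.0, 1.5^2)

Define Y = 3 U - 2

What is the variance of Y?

For Y = aU + b: Var(Y) = a² * Var(U)
Var(U) = 1.5^2 = 2.25
Var(Y) = 3² * 2.25 = 9 * 2.25 = 20.25

20.25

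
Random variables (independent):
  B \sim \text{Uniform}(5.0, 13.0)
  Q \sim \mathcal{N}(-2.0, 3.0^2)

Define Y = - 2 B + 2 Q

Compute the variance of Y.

For independent RVs: Var(aX + bY) = a²Var(X) + b²Var(Y)
Var(B) = 5.3333333
Var(Q) = 9
Var(Y) = (-2)²*5.3333333 + 2²*9
= 4*5.3333333 + 4*9 = 57.333333

57.333333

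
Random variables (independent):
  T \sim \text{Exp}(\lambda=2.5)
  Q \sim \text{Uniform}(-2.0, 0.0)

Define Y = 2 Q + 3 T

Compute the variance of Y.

For independent RVs: Var(aX + bY) = a²Var(X) + b²Var(Y)
Var(T) = 0.16
Var(Q) = 0.33333333
Var(Y) = 3²*0.16 + 2²*0.33333333
= 9*0.16 + 4*0.33333333 = 2.7733333

2.7733333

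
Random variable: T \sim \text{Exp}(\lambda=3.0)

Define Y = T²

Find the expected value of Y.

Using E[X²] = Var(X) + (E[X])²:
E[T] = 0.33333333
Var(T) = 1/3.0^2 = 0.11111111
E[T²] = 0.11111111 + 0.33333333² = 0.11111111 + 0.11111111 = 0.22222222

0.22222222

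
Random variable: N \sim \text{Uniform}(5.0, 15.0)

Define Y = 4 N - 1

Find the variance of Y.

For Y = aN + b: Var(Y) = a² * Var(N)
Var(N) = (15 - 5)^2/12 = 8.3333333
Var(Y) = 4² * 8.3333333 = 16 * 8.3333333 = 133.33333

133.33333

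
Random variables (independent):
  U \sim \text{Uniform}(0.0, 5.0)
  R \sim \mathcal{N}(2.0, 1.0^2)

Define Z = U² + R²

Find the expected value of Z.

E[Z] = E[U²] + E[R²]
E[U²] = Var(U) + E[U]² = 2.0833333 + 6.25 = 8.3333333
E[R²] = Var(R) + E[R]² = 1 + 4 = 5
E[Z] = 8.3333333 + 5 = 13.333333

13.333333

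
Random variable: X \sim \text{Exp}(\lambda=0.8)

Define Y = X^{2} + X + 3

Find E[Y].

E[Y] = 1*E[X²] + 1*E[X] + 3
E[X] = 1.25
E[X²] = Var(X) + (E[X])² = 1.5625 + 1.5625 = 3.125
E[Y] = 1*3.125 + 1*1.25 + 3 = 7.375

7.375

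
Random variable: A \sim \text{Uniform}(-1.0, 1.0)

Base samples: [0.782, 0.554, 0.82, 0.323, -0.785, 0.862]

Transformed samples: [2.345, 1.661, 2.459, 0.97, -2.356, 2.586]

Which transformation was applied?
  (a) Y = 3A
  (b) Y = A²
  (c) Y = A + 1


Checking option (a) Y = 3A:
  A = 0.782 -> Y = 2.345 ✓
  A = 0.554 -> Y = 1.661 ✓
  A = 0.82 -> Y = 2.459 ✓
All samples match this transformation.

(a) 3A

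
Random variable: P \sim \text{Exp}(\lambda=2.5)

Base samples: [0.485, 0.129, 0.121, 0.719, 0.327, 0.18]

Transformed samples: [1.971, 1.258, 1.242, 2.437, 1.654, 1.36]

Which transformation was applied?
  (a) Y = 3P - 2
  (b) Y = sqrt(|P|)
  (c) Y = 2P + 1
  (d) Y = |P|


Checking option (c) Y = 2P + 1:
  P = 0.485 -> Y = 1.971 ✓
  P = 0.129 -> Y = 1.258 ✓
  P = 0.121 -> Y = 1.242 ✓
All samples match this transformation.

(c) 2P + 1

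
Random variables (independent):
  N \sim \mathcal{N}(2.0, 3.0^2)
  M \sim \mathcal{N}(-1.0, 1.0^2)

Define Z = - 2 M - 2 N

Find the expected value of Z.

E[Z] = -2*E[N] - 2*E[M]
E[N] = 2
E[M] = -1
E[Z] = -2*2 - 2*(-1) = -2

-2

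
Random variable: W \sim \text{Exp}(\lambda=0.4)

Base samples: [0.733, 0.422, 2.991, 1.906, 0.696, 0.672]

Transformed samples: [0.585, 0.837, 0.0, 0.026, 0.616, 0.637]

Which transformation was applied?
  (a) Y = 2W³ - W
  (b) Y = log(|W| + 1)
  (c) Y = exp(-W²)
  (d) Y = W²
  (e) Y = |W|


Checking option (c) Y = exp(-W²):
  W = 0.733 -> Y = 0.585 ✓
  W = 0.422 -> Y = 0.837 ✓
  W = 2.991 -> Y = 0.0 ✓
All samples match this transformation.

(c) exp(-W²)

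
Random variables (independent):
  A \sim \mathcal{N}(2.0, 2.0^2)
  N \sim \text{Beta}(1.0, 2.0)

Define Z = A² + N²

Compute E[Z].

E[Z] = E[A²] + E[N²]
E[A²] = Var(A) + E[A]² = 4 + 4 = 8
E[N²] = Var(N) + E[N]² = 0.055555556 + 0.11111111 = 0.16666667
E[Z] = 8 + 0.16666667 = 8.1666667

8.1666667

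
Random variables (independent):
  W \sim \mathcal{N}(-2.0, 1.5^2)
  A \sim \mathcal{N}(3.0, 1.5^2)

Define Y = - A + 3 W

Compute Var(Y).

For independent RVs: Var(aX + bY) = a²Var(X) + b²Var(Y)
Var(W) = 2.25
Var(A) = 2.25
Var(Y) = 3²*2.25 + (-1)²*2.25
= 9*2.25 + 1*2.25 = 22.5

22.5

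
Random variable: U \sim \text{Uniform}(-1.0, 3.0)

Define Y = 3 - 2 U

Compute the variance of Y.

For Y = aU + b: Var(Y) = a² * Var(U)
Var(U) = (3 + 1)^2/12 = 1.3333333
Var(Y) = (-2)² * 1.3333333 = 4 * 1.3333333 = 5.3333333

5.3333333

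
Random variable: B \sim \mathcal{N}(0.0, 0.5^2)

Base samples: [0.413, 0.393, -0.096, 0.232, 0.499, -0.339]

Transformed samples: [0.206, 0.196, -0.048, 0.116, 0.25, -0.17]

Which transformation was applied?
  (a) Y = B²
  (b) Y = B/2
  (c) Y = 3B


Checking option (b) Y = B/2:
  B = 0.413 -> Y = 0.206 ✓
  B = 0.393 -> Y = 0.196 ✓
  B = -0.096 -> Y = -0.048 ✓
All samples match this transformation.

(b) B/2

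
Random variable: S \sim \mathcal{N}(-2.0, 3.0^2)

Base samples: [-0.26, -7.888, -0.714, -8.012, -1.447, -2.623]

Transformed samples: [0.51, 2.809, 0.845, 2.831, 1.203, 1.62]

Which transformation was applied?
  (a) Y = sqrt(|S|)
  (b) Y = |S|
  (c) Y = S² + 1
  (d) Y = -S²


Checking option (a) Y = sqrt(|S|):
  S = -0.26 -> Y = 0.51 ✓
  S = -7.888 -> Y = 2.809 ✓
  S = -0.714 -> Y = 0.845 ✓
All samples match this transformation.

(a) sqrt(|S|)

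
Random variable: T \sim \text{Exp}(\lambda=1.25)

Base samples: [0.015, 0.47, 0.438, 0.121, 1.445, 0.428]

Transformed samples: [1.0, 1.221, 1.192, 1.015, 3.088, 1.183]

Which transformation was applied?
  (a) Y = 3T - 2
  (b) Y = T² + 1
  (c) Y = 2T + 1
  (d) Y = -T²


Checking option (b) Y = T² + 1:
  T = 0.015 -> Y = 1.0 ✓
  T = 0.47 -> Y = 1.221 ✓
  T = 0.438 -> Y = 1.192 ✓
All samples match this transformation.

(b) T² + 1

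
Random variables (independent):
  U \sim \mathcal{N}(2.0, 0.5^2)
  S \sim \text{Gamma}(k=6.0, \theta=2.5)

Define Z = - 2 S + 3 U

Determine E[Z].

E[Z] = 3*E[U] - 2*E[S]
E[U] = 2
E[S] = 15
E[Z] = 3*2 - 2*15 = -24

-24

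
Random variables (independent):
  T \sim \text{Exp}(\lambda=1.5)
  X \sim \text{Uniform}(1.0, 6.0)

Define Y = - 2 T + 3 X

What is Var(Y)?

For independent RVs: Var(aX + bY) = a²Var(X) + b²Var(Y)
Var(T) = 0.44444444
Var(X) = 2.0833333
Var(Y) = (-2)²*0.44444444 + 3²*2.0833333
= 4*0.44444444 + 9*2.0833333 = 20.527778

20.527778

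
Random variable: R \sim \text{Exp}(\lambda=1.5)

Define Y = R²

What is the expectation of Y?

Using E[X²] = Var(X) + (E[X])²:
E[R] = 0.66666667
Var(R) = 1/1.5^2 = 0.44444444
E[R²] = 0.44444444 + 0.66666667² = 0.44444444 + 0.44444444 = 0.88888889

0.88888889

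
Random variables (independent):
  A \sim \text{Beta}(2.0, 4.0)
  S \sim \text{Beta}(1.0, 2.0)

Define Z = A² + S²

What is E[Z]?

E[Z] = E[A²] + E[S²]
E[A²] = Var(A) + E[A]² = 0.031746032 + 0.11111111 = 0.14285714
E[S²] = Var(S) + E[S]² = 0.055555556 + 0.11111111 = 0.16666667
E[Z] = 0.14285714 + 0.16666667 = 0.30952381

0.30952381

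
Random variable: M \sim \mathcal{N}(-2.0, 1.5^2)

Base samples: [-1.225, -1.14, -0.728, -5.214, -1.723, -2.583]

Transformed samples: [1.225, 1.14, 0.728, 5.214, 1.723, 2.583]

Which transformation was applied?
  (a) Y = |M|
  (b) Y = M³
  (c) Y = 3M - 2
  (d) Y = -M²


Checking option (a) Y = |M|:
  M = -1.225 -> Y = 1.225 ✓
  M = -1.14 -> Y = 1.14 ✓
  M = -0.728 -> Y = 0.728 ✓
All samples match this transformation.

(a) |M|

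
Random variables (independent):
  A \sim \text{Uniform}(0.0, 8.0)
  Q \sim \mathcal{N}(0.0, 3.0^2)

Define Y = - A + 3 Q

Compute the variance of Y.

For independent RVs: Var(aX + bY) = a²Var(X) + b²Var(Y)
Var(A) = 5.3333333
Var(Q) = 9
Var(Y) = (-1)²*5.3333333 + 3²*9
= 1*5.3333333 + 9*9 = 86.333333

86.333333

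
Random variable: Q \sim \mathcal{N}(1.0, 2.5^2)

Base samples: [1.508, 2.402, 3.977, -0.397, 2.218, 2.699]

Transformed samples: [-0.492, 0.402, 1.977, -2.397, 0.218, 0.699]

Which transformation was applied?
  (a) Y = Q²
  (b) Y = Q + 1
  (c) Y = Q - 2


Checking option (c) Y = Q - 2:
  Q = 1.508 -> Y = -0.492 ✓
  Q = 2.402 -> Y = 0.402 ✓
  Q = 3.977 -> Y = 1.977 ✓
All samples match this transformation.

(c) Q - 2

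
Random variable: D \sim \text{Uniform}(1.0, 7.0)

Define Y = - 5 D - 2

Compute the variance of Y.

For Y = aD + b: Var(Y) = a² * Var(D)
Var(D) = (7 - 1)^2/12 = 3
Var(Y) = (-5)² * 3 = 25 * 3 = 75

75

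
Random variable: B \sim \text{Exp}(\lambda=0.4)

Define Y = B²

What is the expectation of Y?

Using E[X²] = Var(X) + (E[X])²:
E[B] = 2.5
Var(B) = 1/0.4^2 = 6.25
E[B²] = 6.25 + 2.5² = 6.25 + 6.25 = 12.5

12.5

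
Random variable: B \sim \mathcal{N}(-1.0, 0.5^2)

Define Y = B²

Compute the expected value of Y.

E[B²] = Var(B) + (E[B])² = 0.25 + 1 = 1.25

1.25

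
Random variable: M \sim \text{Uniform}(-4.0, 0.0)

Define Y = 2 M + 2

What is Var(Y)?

For Y = aM + b: Var(Y) = a² * Var(M)
Var(M) = (0 + 4)^2/12 = 1.3333333
Var(Y) = 2² * 1.3333333 = 4 * 1.3333333 = 5.3333333

5.3333333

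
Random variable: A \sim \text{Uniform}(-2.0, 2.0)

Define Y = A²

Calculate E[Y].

E[A²] = Var(A) + (E[A])² = 1.3333333 + 0 = 1.3333333

1.3333333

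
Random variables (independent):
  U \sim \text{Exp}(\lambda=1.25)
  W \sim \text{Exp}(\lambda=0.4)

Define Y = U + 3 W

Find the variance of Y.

For independent RVs: Var(aX + bY) = a²Var(X) + b²Var(Y)
Var(U) = 0.64
Var(W) = 6.25
Var(Y) = 1²*0.64 + 3²*6.25
= 1*0.64 + 9*6.25 = 56.89

56.89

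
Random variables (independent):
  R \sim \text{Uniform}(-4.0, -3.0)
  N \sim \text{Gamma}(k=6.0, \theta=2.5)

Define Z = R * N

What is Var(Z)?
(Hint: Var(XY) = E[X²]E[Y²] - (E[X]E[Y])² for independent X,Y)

Var(XY) = E[X²]E[Y²] - (E[X]E[Y])²
E[R] = -3.5, Var(R) = 0.083333333
E[N] = 15, Var(N) = 37.5
E[R²] = 0.083333333 + (-3.5)² = 12.333333
E[N²] = 37.5 + 15² = 262.5
Var(Z) = 12.333333*262.5 - (-3.5*15)²
= 3237.5 - 2756.25 = 481.25

481.25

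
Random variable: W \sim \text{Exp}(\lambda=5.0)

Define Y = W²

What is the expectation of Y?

Using E[X²] = Var(X) + (E[X])²:
E[W] = 0.2
Var(W) = 1/5.0^2 = 0.04
E[W²] = 0.04 + 0.2² = 0.04 + 0.04 = 0.08

0.08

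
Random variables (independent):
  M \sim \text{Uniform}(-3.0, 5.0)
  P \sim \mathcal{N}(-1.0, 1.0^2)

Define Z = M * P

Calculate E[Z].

For independent RVs: E[XY] = E[X]*E[Y]
E[M] = 1
E[P] = -1
E[Z] = 1 * (-1) = -1

-1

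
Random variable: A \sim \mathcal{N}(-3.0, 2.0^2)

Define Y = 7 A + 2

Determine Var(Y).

For Y = aA + b: Var(Y) = a² * Var(A)
Var(A) = 2.0^2 = 4
Var(Y) = 7² * 4 = 49 * 4 = 196

196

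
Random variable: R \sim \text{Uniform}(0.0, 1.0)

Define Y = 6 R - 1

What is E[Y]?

For Y = 6R - 1:
E[Y] = 6 * E[R] - 1
E[R] = (0 + 1)/2 = 0.5
E[Y] = 6 * 0.5 - 1 = 2

2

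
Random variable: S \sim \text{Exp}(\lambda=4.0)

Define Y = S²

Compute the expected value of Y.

Using E[X²] = Var(X) + (E[X])²:
E[S] = 0.25
Var(S) = 1/4.0^2 = 0.0625
E[S²] = 0.0625 + 0.25² = 0.0625 + 0.0625 = 0.125

0.125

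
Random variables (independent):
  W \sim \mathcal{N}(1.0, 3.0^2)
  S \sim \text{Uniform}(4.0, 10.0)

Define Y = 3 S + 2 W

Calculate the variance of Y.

For independent RVs: Var(aX + bY) = a²Var(X) + b²Var(Y)
Var(W) = 9
Var(S) = 3
Var(Y) = 2²*9 + 3²*3
= 4*9 + 9*3 = 63

63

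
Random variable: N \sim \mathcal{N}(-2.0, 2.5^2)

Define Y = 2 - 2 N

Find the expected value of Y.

For Y = -2N + 2:
E[Y] = -2 * E[N] + 2
E[N] = -2.0 = -2
E[Y] = -2 * (-2) + 2 = 6

6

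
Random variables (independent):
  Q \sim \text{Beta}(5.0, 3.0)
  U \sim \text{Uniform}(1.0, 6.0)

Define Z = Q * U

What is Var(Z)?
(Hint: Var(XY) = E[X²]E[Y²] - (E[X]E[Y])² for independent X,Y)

Var(XY) = E[X²]E[Y²] - (E[X]E[Y])²
E[Q] = 0.625, Var(Q) = 0.026041667
E[U] = 3.5, Var(U) = 2.0833333
E[Q²] = 0.026041667 + 0.625² = 0.41666667
E[U²] = 2.0833333 + 3.5² = 14.333333
Var(Z) = 0.41666667*14.333333 - (0.625*3.5)²
= 5.9722222 - 4.7851562 = 1.187066

1.187066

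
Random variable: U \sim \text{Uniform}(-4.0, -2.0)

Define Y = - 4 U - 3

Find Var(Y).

For Y = aU + b: Var(Y) = a² * Var(U)
Var(U) = (-2 + 4)^2/12 = 0.33333333
Var(Y) = (-4)² * 0.33333333 = 16 * 0.33333333 = 5.3333333

5.3333333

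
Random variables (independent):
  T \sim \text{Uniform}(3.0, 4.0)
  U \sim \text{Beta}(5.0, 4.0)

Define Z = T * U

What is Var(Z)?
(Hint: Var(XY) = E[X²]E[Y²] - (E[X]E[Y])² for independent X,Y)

Var(XY) = E[X²]E[Y²] - (E[X]E[Y])²
E[T] = 3.5, Var(T) = 0.083333333
E[U] = 0.55555556, Var(U) = 0.024691358
E[T²] = 0.083333333 + 3.5² = 12.333333
E[U²] = 0.024691358 + 0.55555556² = 0.33333333
Var(Z) = 12.333333*0.33333333 - (3.5*0.55555556)²
= 4.1111111 - 3.7808642 = 0.33024691

0.33024691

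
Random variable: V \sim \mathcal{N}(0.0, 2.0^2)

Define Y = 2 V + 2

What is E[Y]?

For Y = 2V + 2:
E[Y] = 2 * E[V] + 2
E[V] = 0.0 = 0
E[Y] = 2 * 0 + 2 = 2

2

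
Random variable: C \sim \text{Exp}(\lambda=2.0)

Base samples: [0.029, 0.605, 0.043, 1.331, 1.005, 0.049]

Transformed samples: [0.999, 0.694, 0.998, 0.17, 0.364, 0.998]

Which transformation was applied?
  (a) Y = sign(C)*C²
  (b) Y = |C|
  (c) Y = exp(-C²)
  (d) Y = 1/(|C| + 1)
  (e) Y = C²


Checking option (c) Y = exp(-C²):
  C = 0.029 -> Y = 0.999 ✓
  C = 0.605 -> Y = 0.694 ✓
  C = 0.043 -> Y = 0.998 ✓
All samples match this transformation.

(c) exp(-C²)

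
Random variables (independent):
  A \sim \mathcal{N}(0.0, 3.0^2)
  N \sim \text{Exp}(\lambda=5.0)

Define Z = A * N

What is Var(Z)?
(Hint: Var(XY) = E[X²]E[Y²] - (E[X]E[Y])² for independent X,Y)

Var(XY) = E[X²]E[Y²] - (E[X]E[Y])²
E[A] = 0, Var(A) = 9
E[N] = 0.2, Var(N) = 0.04
E[A²] = 9 + 0² = 9
E[N²] = 0.04 + 0.2² = 0.08
Var(Z) = 9*0.08 - (0*0.2)²
= 0.72 - 0 = 0.72

0.72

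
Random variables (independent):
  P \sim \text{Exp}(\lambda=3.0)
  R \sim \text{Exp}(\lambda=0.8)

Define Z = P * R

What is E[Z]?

For independent RVs: E[XY] = E[X]*E[Y]
E[P] = 0.33333333
E[R] = 1.25
E[Z] = 0.33333333 * 1.25 = 0.41666667

0.41666667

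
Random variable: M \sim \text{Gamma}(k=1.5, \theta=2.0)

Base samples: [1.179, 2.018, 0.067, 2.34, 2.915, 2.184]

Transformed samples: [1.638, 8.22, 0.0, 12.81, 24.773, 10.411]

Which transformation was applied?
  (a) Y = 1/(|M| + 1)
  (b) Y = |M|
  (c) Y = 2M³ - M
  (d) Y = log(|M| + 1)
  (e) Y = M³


Checking option (e) Y = M³:
  M = 1.179 -> Y = 1.638 ✓
  M = 2.018 -> Y = 8.22 ✓
  M = 0.067 -> Y = 0.0 ✓
All samples match this transformation.

(e) M³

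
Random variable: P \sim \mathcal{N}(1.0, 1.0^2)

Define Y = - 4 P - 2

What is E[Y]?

For Y = -4P - 2:
E[Y] = -4 * E[P] - 2
E[P] = 1.0 = 1
E[Y] = -4 * 1 - 2 = -6

-6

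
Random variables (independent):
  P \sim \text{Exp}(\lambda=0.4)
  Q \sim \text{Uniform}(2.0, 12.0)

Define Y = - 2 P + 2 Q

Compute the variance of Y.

For independent RVs: Var(aX + bY) = a²Var(X) + b²Var(Y)
Var(P) = 6.25
Var(Q) = 8.3333333
Var(Y) = (-2)²*6.25 + 2²*8.3333333
= 4*6.25 + 4*8.3333333 = 58.333333

58.333333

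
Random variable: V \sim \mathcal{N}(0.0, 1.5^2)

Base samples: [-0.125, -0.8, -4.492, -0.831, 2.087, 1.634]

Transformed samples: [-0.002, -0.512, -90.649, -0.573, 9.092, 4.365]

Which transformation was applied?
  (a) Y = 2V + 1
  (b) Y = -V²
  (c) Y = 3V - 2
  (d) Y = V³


Checking option (d) Y = V³:
  V = -0.125 -> Y = -0.002 ✓
  V = -0.8 -> Y = -0.512 ✓
  V = -4.492 -> Y = -90.649 ✓
All samples match this transformation.

(d) V³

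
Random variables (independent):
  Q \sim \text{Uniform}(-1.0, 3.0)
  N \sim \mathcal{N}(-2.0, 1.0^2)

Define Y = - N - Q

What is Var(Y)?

For independent RVs: Var(aX + bY) = a²Var(X) + b²Var(Y)
Var(Q) = 1.3333333
Var(N) = 1
Var(Y) = (-1)²*1.3333333 + (-1)²*1
= 1*1.3333333 + 1*1 = 2.3333333

2.3333333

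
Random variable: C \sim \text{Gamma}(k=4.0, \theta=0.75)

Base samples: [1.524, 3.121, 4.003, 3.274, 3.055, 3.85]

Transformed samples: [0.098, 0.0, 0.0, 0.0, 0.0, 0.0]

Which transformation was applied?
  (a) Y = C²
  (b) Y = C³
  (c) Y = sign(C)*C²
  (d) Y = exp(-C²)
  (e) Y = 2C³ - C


Checking option (d) Y = exp(-C²):
  C = 1.524 -> Y = 0.098 ✓
  C = 3.121 -> Y = 0.0 ✓
  C = 4.003 -> Y = 0.0 ✓
All samples match this transformation.

(d) exp(-C²)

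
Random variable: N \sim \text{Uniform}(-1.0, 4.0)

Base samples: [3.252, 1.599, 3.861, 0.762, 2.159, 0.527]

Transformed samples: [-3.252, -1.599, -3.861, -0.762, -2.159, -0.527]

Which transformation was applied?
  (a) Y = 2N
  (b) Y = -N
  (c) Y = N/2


Checking option (b) Y = -N:
  N = 3.252 -> Y = -3.252 ✓
  N = 1.599 -> Y = -1.599 ✓
  N = 3.861 -> Y = -3.861 ✓
All samples match this transformation.

(b) -N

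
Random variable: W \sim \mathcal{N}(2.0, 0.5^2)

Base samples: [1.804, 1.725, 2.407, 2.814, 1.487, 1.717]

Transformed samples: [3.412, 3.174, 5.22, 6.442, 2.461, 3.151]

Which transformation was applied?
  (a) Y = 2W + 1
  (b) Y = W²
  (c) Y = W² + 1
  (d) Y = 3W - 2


Checking option (d) Y = 3W - 2:
  W = 1.804 -> Y = 3.412 ✓
  W = 1.725 -> Y = 3.174 ✓
  W = 2.407 -> Y = 5.22 ✓
All samples match this transformation.

(d) 3W - 2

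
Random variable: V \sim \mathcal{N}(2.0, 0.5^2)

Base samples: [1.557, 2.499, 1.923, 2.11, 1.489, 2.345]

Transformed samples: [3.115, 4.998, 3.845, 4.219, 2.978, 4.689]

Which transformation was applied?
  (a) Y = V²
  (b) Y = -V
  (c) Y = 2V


Checking option (c) Y = 2V:
  V = 1.557 -> Y = 3.115 ✓
  V = 2.499 -> Y = 4.998 ✓
  V = 1.923 -> Y = 3.845 ✓
All samples match this transformation.

(c) 2V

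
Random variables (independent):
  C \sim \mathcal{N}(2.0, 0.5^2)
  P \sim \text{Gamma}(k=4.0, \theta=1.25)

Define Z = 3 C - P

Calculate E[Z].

E[Z] = 3*E[C] - 1*E[P]
E[C] = 2
E[P] = 5
E[Z] = 3*2 - 1*5 = 1

1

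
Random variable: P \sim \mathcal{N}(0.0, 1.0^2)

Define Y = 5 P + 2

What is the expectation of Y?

For Y = 5P + 2:
E[Y] = 5 * E[P] + 2
E[P] = 0.0 = 0
E[Y] = 5 * 0 + 2 = 2

2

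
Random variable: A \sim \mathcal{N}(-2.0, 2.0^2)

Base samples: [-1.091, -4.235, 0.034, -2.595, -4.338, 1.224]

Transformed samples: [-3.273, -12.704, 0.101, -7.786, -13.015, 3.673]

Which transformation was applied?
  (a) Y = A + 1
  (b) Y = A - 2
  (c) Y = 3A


Checking option (c) Y = 3A:
  A = -1.091 -> Y = -3.273 ✓
  A = -4.235 -> Y = -12.704 ✓
  A = 0.034 -> Y = 0.101 ✓
All samples match this transformation.

(c) 3A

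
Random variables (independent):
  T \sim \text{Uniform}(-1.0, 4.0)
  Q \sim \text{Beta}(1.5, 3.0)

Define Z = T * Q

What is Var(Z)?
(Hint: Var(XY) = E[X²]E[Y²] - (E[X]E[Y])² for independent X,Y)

Var(XY) = E[X²]E[Y²] - (E[X]E[Y])²
E[T] = 1.5, Var(T) = 2.0833333
E[Q] = 0.33333333, Var(Q) = 0.04040404
E[T²] = 2.0833333 + 1.5² = 4.3333333
E[Q²] = 0.04040404 + 0.33333333² = 0.15151515
Var(Z) = 4.3333333*0.15151515 - (1.5*0.33333333)²
= 0.65656566 - 0.25 = 0.40656566

0.40656566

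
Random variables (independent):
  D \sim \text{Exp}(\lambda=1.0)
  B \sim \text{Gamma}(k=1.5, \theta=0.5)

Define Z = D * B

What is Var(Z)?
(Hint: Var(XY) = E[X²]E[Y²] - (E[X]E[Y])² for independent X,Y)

Var(XY) = E[X²]E[Y²] - (E[X]E[Y])²
E[D] = 1, Var(D) = 1
E[B] = 0.75, Var(B) = 0.375
E[D²] = 1 + 1² = 2
E[B²] = 0.375 + 0.75² = 0.9375
Var(Z) = 2*0.9375 - (1*0.75)²
= 1.875 - 0.5625 = 1.3125

1.3125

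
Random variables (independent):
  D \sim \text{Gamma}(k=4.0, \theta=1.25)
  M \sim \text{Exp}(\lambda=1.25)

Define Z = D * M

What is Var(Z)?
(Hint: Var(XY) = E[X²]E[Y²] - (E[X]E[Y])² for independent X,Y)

Var(XY) = E[X²]E[Y²] - (E[X]E[Y])²
E[D] = 5, Var(D) = 6.25
E[M] = 0.8, Var(M) = 0.64
E[D²] = 6.25 + 5² = 31.25
E[M²] = 0.64 + 0.8² = 1.28
Var(Z) = 31.25*1.28 - (5*0.8)²
= 40 - 16 = 24

24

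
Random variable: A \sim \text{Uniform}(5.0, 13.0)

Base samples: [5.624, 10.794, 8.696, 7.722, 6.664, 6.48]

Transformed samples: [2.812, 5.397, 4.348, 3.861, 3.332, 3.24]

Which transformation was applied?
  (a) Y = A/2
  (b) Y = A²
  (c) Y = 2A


Checking option (a) Y = A/2:
  A = 5.624 -> Y = 2.812 ✓
  A = 10.794 -> Y = 5.397 ✓
  A = 8.696 -> Y = 4.348 ✓
All samples match this transformation.

(a) A/2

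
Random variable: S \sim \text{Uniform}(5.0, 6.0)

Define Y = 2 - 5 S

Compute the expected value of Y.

For Y = -5S + 2:
E[Y] = -5 * E[S] + 2
E[S] = (5 + 6)/2 = 5.5
E[Y] = -5 * 5.5 + 2 = -25.5

-25.5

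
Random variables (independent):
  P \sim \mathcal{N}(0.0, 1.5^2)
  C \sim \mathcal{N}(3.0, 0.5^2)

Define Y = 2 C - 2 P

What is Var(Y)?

For independent RVs: Var(aX + bY) = a²Var(X) + b²Var(Y)
Var(P) = 2.25
Var(C) = 0.25
Var(Y) = (-2)²*2.25 + 2²*0.25
= 4*2.25 + 4*0.25 = 10

10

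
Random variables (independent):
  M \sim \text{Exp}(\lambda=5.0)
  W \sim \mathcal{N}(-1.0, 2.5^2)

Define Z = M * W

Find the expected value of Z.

For independent RVs: E[XY] = E[X]*E[Y]
E[M] = 0.2
E[W] = -1
E[Z] = 0.2 * (-1) = -0.2

-0.2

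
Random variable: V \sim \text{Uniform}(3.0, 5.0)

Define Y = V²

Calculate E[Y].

Using E[X²] = Var(X) + (E[X])²:
E[V] = 4
Var(V) = (5 - 3)^2/12 = 0.33333333
E[V²] = 0.33333333 + 4² = 0.33333333 + 16 = 16.333333

16.333333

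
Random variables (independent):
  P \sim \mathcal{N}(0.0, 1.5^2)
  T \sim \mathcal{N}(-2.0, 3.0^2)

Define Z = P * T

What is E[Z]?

For independent RVs: E[XY] = E[X]*E[Y]
E[P] = 0
E[T] = -2
E[Z] = 0 * (-2) = 0

0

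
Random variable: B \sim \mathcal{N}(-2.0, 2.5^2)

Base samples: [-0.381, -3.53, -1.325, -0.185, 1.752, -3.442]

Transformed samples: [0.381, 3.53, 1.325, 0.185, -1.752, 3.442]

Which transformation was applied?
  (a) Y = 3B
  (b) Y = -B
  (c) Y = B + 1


Checking option (b) Y = -B:
  B = -0.381 -> Y = 0.381 ✓
  B = -3.53 -> Y = 3.53 ✓
  B = -1.325 -> Y = 1.325 ✓
All samples match this transformation.

(b) -B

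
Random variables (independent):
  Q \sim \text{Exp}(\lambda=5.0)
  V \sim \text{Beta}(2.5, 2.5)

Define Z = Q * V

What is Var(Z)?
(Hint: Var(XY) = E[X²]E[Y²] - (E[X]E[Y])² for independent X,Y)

Var(XY) = E[X²]E[Y²] - (E[X]E[Y])²
E[Q] = 0.2, Var(Q) = 0.04
E[V] = 0.5, Var(V) = 0.041666667
E[Q²] = 0.04 + 0.2² = 0.08
E[V²] = 0.041666667 + 0.5² = 0.29166667
Var(Z) = 0.08*0.29166667 - (0.2*0.5)²
= 0.023333333 - 0.01 = 0.013333333

0.013333333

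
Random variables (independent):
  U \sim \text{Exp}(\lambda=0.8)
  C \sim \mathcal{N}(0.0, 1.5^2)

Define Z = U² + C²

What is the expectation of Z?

E[Z] = E[U²] + E[C²]
E[U²] = Var(U) + E[U]² = 1.5625 + 1.5625 = 3.125
E[C²] = Var(C) + E[C]² = 2.25 + 0 = 2.25
E[Z] = 3.125 + 2.25 = 5.375

5.375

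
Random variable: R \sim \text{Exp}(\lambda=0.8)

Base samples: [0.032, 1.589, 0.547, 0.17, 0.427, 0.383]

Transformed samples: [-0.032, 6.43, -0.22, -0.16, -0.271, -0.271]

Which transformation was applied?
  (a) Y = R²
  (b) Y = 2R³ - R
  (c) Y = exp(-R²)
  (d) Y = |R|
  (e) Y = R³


Checking option (b) Y = 2R³ - R:
  R = 0.032 -> Y = -0.032 ✓
  R = 1.589 -> Y = 6.43 ✓
  R = 0.547 -> Y = -0.22 ✓
All samples match this transformation.

(b) 2R³ - R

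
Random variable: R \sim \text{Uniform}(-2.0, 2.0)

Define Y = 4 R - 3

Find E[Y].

For Y = 4R - 3:
E[Y] = 4 * E[R] - 3
E[R] = (-2 + 2)/2 = 0
E[Y] = 4 * 0 - 3 = -3

-3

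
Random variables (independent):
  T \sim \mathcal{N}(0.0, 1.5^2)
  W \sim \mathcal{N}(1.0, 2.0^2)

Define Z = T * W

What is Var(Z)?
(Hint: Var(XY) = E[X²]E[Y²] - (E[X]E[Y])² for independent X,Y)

Var(XY) = E[X²]E[Y²] - (E[X]E[Y])²
E[T] = 0, Var(T) = 2.25
E[W] = 1, Var(W) = 4
E[T²] = 2.25 + 0² = 2.25
E[W²] = 4 + 1² = 5
Var(Z) = 2.25*5 - (0*1)²
= 11.25 - 0 = 11.25

11.25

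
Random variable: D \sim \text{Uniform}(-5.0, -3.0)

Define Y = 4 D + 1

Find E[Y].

For Y = 4D + 1:
E[Y] = 4 * E[D] + 1
E[D] = (-5 - 3)/2 = -4
E[Y] = 4 * (-4) + 1 = -15

-15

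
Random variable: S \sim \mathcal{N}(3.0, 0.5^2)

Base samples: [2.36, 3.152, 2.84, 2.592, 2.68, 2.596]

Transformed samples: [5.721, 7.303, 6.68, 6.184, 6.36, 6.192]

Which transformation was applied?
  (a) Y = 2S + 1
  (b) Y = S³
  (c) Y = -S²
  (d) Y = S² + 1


Checking option (a) Y = 2S + 1:
  S = 2.36 -> Y = 5.721 ✓
  S = 3.152 -> Y = 7.303 ✓
  S = 2.84 -> Y = 6.68 ✓
All samples match this transformation.

(a) 2S + 1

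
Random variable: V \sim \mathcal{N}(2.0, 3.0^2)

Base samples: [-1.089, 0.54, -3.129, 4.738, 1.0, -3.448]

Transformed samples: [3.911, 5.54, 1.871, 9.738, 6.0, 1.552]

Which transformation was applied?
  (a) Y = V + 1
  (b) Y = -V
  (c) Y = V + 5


Checking option (c) Y = V + 5:
  V = -1.089 -> Y = 3.911 ✓
  V = 0.54 -> Y = 5.54 ✓
  V = -3.129 -> Y = 1.871 ✓
All samples match this transformation.

(c) V + 5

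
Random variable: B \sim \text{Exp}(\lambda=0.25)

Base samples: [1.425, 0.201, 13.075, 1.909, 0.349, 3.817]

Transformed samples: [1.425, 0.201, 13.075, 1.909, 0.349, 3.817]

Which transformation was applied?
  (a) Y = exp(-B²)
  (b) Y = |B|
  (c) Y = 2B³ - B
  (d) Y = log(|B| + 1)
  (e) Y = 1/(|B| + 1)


Checking option (b) Y = |B|:
  B = 1.425 -> Y = 1.425 ✓
  B = 0.201 -> Y = 0.201 ✓
  B = 13.075 -> Y = 13.075 ✓
All samples match this transformation.

(b) |B|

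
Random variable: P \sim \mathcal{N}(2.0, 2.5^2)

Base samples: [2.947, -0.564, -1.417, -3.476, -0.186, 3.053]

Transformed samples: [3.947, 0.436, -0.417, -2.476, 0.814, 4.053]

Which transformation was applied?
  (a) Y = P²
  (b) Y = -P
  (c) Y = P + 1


Checking option (c) Y = P + 1:
  P = 2.947 -> Y = 3.947 ✓
  P = -0.564 -> Y = 0.436 ✓
  P = -1.417 -> Y = -0.417 ✓
All samples match this transformation.

(c) P + 1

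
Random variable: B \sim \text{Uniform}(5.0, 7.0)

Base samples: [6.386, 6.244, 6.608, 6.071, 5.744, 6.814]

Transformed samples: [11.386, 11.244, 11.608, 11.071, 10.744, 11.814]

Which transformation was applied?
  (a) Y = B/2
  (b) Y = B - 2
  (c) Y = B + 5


Checking option (c) Y = B + 5:
  B = 6.386 -> Y = 11.386 ✓
  B = 6.244 -> Y = 11.244 ✓
  B = 6.608 -> Y = 11.608 ✓
All samples match this transformation.

(c) B + 5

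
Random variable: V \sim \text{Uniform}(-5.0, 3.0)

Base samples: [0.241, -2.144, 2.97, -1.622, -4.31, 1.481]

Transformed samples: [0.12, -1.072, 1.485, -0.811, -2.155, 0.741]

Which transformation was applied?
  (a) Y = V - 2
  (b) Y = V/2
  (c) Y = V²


Checking option (b) Y = V/2:
  V = 0.241 -> Y = 0.12 ✓
  V = -2.144 -> Y = -1.072 ✓
  V = 2.97 -> Y = 1.485 ✓
All samples match this transformation.

(b) V/2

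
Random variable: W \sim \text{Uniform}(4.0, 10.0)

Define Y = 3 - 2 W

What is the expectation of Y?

For Y = -2W + 3:
E[Y] = -2 * E[W] + 3
E[W] = (4 + 10)/2 = 7
E[Y] = -2 * 7 + 3 = -11

-11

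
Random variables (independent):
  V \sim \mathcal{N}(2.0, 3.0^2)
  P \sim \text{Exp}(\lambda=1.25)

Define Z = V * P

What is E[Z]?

For independent RVs: E[XY] = E[X]*E[Y]
E[V] = 2
E[P] = 0.8
E[Z] = 2 * 0.8 = 1.6

1.6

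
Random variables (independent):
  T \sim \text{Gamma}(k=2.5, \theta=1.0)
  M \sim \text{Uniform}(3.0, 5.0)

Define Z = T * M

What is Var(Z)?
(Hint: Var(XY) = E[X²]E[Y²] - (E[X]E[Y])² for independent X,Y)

Var(XY) = E[X²]E[Y²] - (E[X]E[Y])²
E[T] = 2.5, Var(T) = 2.5
E[M] = 4, Var(M) = 0.33333333
E[T²] = 2.5 + 2.5² = 8.75
E[M²] = 0.33333333 + 4² = 16.333333
Var(Z) = 8.75*16.333333 - (2.5*4)²
= 142.91667 - 100 = 42.916667

42.916667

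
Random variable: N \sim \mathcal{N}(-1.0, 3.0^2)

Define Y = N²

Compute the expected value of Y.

E[N²] = Var(N) + (E[N])² = 9 + 1 = 10

10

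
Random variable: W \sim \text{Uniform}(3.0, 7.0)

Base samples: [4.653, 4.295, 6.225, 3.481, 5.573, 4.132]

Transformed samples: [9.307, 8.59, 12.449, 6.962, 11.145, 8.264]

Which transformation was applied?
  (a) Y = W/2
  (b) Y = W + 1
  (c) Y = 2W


Checking option (c) Y = 2W:
  W = 4.653 -> Y = 9.307 ✓
  W = 4.295 -> Y = 8.59 ✓
  W = 6.225 -> Y = 12.449 ✓
All samples match this transformation.

(c) 2W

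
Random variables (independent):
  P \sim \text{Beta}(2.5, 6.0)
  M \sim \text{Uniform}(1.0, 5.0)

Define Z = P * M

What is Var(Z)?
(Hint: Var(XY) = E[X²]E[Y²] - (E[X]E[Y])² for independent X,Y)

Var(XY) = E[X²]E[Y²] - (E[X]E[Y])²
E[P] = 0.29411765, Var(P) = 0.021853943
E[M] = 3, Var(M) = 1.3333333
E[P²] = 0.021853943 + 0.29411765² = 0.10835913
E[M²] = 1.3333333 + 3² = 10.333333
Var(Z) = 0.10835913*10.333333 - (0.29411765*3)²
= 1.119711 - 0.77854671 = 0.34116433

0.34116433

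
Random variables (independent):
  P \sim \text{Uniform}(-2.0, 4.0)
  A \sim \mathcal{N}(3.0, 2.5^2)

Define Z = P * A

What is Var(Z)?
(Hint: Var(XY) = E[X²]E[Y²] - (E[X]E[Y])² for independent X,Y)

Var(XY) = E[X²]E[Y²] - (E[X]E[Y])²
E[P] = 1, Var(P) = 3
E[A] = 3, Var(A) = 6.25
E[P²] = 3 + 1² = 4
E[A²] = 6.25 + 3² = 15.25
Var(Z) = 4*15.25 - (1*3)²
= 61 - 9 = 52

52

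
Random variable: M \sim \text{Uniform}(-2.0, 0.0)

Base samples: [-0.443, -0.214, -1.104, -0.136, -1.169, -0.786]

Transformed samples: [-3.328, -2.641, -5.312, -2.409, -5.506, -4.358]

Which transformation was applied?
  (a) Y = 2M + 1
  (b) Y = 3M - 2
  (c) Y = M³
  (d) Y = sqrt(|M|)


Checking option (b) Y = 3M - 2:
  M = -0.443 -> Y = -3.328 ✓
  M = -0.214 -> Y = -2.641 ✓
  M = -1.104 -> Y = -5.312 ✓
All samples match this transformation.

(b) 3M - 2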